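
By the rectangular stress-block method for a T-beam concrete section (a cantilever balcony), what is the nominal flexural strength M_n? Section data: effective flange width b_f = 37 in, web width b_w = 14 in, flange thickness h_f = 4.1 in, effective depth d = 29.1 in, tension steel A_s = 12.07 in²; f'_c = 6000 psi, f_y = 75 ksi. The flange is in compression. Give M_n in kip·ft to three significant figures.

Tension: T = A_s f_y = 12.07 × 75 = 905.25 kips.
Try a within the flange: a = T/(0.85 f'_c b_f) = 905.25/(0.85 × 6 × 37) = 4.797 in.
a = 4.797 > h_f = 4.1 in: the block extends into the web. Split into flange-overhang and web parts.
C_f = 0.85 f'_c (b_f − b_w) h_f = 0.85 × 6 × (37 − 14) × 4.1 = 480.9 kips.
Remaining web compression depth: a_w = (T − C_f)/(0.85 f'_c b_w) = (905.25 − 480.9)/(0.85 × 6 × 14) = 5.943 in.
M_n = C_f(d − h_f/2) + (T − C_f)(d − a_w/2) = 480.9 × (29.1 − 2.05) + 424.35 × (29.1 − 2.9715) = 13008.3 + 11087.6 = 24095.9 kip·in.
M_n = 24095.9/12 = 2007.99 kip·ft.

M_n ≈ 2010 kip·ft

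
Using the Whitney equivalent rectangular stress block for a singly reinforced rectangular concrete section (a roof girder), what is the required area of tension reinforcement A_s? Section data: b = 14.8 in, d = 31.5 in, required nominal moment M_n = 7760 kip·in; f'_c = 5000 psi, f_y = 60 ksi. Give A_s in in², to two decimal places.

A_s ≈ 4.40 in²

From M_n = 0.85 f'_c a b (d − a/2):
a = d − √(d² − 2M_n/(0.85 f'_c b)) = 31.5 − √(31.5² − 2 × 7760/(0.85 × 5 × 14.8)) = 4.196 in.
A_s = 0.85 f'_c a b / f_y = 0.85 × 5 × 4.196 × 14.8 / 60 = 4.399 in².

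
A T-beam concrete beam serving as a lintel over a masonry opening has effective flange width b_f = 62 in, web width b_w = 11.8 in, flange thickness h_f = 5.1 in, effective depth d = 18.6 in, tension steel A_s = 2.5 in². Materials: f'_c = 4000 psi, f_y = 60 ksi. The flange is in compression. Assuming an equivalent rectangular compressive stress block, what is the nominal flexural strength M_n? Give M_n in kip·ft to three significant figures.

Tension: T = A_s f_y = 2.5 × 60 = 150 kips.
Try a within the flange: a = T/(0.85 f'_c b_f) = 150/(0.85 × 4 × 62) = 0.712 in.
Since a = 0.712 ≤ h_f = 5.1 in, the stress block lies entirely in the flange; analyse as a rectangular beam of width b_f.
M_n = T(d − a/2) = 150 × (18.6 − 0.356) = 2736.6 kip·in.
M_n = 2736.6/12 = 228.05 kip·ft.

M_n ≈ 228 kip·ft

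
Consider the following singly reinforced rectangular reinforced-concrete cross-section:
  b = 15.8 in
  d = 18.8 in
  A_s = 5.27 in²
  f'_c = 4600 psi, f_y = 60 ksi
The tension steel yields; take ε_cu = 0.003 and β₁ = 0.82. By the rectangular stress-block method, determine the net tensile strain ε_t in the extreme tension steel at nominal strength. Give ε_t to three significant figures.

a = A_s f_y/(0.85 f'_c b) = 5.118 in.
β₁ = 0.82, so c = a/β₁ = 5.118/0.82 = 6.241 in.
From the linear strain diagram with ε_cu = 0.003: ε_t = 0.003 (d − c)/c = 0.003 × (18.8 − 6.241)/6.241 = 0.00604.
Since ε_t ≥ 0.005, the section is tension-controlled.

ε_t ≈ 0.00604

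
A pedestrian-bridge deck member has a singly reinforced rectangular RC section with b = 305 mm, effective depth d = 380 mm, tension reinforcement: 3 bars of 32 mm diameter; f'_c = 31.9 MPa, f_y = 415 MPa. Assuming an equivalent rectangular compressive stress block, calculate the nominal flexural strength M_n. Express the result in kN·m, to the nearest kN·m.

A_s = 3 × 804 = 2412 mm².
T = A_s f_y = 2412 × 415 = 1000980 N = 1000.98 kN.
From C = T: a = T/(0.85 f'_c b) = 1000980/(0.85 × 31.9 × 305) = 121.04 mm.
M_n = T(d − a/2) = 1000.98 kN × (380 − 60.52) mm = 319.79 kN·m.

M_n ≈ 320 kN·m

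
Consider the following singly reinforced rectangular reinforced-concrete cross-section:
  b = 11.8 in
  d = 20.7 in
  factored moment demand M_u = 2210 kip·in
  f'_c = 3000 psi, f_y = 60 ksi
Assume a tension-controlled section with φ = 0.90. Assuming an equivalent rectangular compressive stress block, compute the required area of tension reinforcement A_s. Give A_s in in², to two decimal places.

M_n = M_u/φ = 2210/0.90 = 2455.56 kip·in.
From M_n = 0.85 f'_c a b (d − a/2):
a = d − √(d² − 2M_n/(0.85 f'_c b)) = 20.7 − √(20.7² − 2 × 2455.56/(0.85 × 3 × 11.8)) = 4.413 in.
A_s = 0.85 f'_c a b / f_y = 0.85 × 3 × 4.413 × 11.8 / 60 = 2.213 in².

A_s ≈ 2.21 in²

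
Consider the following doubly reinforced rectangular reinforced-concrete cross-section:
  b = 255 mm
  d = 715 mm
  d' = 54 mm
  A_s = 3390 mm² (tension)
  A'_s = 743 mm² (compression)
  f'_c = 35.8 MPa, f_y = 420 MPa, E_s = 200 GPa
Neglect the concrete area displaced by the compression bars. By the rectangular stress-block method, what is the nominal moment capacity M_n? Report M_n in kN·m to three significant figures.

Assume both tension and compression steel yield.
Net tension couple steel: A_s − A'_s = 2647 mm².
a = (A_s − A'_s) f_y / (0.85 f'_c b) = 1111740/(0.85 × 35.8 × 255) = 143.27 mm.
c = a/β₁ = 143.27/0.794 = 180.44 mm; ε'_s = 0.003(c − d')/c = 0.0021 ≥ f_y/E_s = 0.0021, so compression steel does yield.
M_n = (A_s − A'_s) f_y (d − a/2) + A'_s f_y (d − d') = [1111740 × (715 − 71.635) + 312060 × (715 − 54)] × 10⁻⁶ = 715.25 + 206.27 = 921.52 kN·m.

M_n ≈ 922 kN·m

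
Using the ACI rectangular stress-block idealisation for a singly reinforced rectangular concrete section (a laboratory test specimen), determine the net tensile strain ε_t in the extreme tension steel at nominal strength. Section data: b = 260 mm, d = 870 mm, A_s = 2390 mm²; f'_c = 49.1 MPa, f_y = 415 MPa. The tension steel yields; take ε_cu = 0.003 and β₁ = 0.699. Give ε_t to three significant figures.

ε_t ≈ 0.0170

a = A_s f_y/(0.85 f'_c b) = 91.41 mm.
β₁ = 0.699, so c = a/β₁ = 91.41/0.699 = 130.77 mm.
From the linear strain diagram with ε_cu = 0.003: ε_t = 0.003 (d − c)/c = 0.003 × (870 − 130.77)/130.77 = 0.0170.
Since ε_t ≥ 0.005, the section is tension-controlled.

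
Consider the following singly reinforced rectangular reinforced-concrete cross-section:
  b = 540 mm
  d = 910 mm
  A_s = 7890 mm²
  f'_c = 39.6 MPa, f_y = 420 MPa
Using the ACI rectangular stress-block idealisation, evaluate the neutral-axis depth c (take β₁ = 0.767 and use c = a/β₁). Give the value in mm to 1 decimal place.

c ≈ 237.7 mm

T = A_s f_y = 7890 × 420 = 3313800 N = 3313.8 kN.
Setting C = 0.85 f'_c a b equal to T: a = 3313800/(0.85 × 39.6 × 540) = 182.313 mm.
With β₁ = 0.767, c = a/β₁ = 182.313/0.767 = 237.7 mm.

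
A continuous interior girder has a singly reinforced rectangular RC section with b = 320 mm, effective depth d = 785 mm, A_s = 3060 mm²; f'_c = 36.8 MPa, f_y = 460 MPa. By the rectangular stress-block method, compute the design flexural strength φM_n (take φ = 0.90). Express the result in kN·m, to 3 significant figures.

T = A_s f_y = 3060 × 460 = 1407600 N = 1407.6 kN.
From C = T: a = T/(0.85 f'_c b) = 1407600/(0.85 × 36.8 × 320) = 140.63 mm.
M_n = T(d − a/2) = 1407.6 kN × (785 − 70.315) mm = 1005.99 kN·m.
φM_n = 0.90 × 1005.99 = 905.39 kN·m.

φM_n ≈ 905 kN·m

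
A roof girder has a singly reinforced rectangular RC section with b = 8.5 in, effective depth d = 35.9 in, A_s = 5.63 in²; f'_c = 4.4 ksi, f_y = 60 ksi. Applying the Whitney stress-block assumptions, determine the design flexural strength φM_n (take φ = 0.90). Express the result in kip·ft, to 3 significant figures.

φM_n ≈ 775 kip·ft

T = A_s f_y = 5.63 × 60 = 337.8 kips.
a = T/(0.85 f'_c b) = 337.8/(0.85 × 4.4 × 8.5) = 10.626 in.
M_n = T(d − a/2) = 337.8 × (35.9 − 5.313) = 10332.3 kip·in = 10332.3/12 = 861.03 kip·ft.
φM_n = 0.90 × 861.03 = 774.93 kip·ft.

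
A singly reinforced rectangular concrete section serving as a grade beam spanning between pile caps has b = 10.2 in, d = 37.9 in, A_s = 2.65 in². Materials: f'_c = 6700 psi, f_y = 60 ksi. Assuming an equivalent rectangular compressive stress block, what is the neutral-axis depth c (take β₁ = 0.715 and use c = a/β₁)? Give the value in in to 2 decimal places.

c ≈ 3.83 in

T = A_s f_y = 2.65 × 60 = 159 kips.
a = T/(0.85 f'_c b) = 159/(0.85 × 6.7 × 10.2) = 2.7372 in.
With β₁ = 0.715, c = a/β₁ = 2.7372/0.715 = 3.83 in.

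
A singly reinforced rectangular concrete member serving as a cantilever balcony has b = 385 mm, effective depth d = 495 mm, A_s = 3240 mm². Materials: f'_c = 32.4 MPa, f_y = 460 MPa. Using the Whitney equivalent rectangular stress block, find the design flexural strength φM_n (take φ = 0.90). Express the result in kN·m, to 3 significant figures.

φM_n ≈ 570 kN·m

T = A_s f_y = 3240 × 460 = 1490400 N = 1490.4 kN.
From C = T: a = T/(0.85 f'_c b) = 1490400/(0.85 × 32.4 × 385) = 140.57 mm.
M_n = T(d − a/2) = 1490.4 kN × (495 − 70.285) mm = 633.00 kN·m.
φM_n = 0.90 × 633.00 = 569.70 kN·m.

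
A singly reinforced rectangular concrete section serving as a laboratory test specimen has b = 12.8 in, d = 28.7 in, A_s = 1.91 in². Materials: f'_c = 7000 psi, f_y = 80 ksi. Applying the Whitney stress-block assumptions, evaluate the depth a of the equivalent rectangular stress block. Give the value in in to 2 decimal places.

a ≈ 2.01 in

T = A_s f_y = 1.91 × 80 = 152.8 kips.
a = T/(0.85 f'_c b) = 152.8/(0.85 × 7 × 12.8) = 2.01 in.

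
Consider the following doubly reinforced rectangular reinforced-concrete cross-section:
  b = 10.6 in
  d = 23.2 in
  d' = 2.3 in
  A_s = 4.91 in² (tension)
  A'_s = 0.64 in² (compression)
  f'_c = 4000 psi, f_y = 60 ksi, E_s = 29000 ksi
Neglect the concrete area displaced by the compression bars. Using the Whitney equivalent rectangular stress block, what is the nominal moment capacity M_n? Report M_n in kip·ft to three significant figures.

Assume both steels yield.
a = (A_s − A'_s) f_y/(0.85 f'_c b) = (4.91 − 0.64) × 60/(0.85 × 4 × 10.6) = 7.109 in.
c = a/β₁ = 7.109/0.85 = 8.364 in; ε'_s = 0.003(c − d')/c = 0.0022 ≥ ε_y = 0.0021, so the compression steel yields.
M_n = (A_s − A'_s) f_y (d − a/2) + A'_s f_y (d − d') = 256.2 × (23.2 − 3.5545) + 38.4 × (23.2 − 2.3) = 5033.2 + 802.6 = 5835.8 kip·in = 5835.8/12 = 486.32 kip·ft.

M_n ≈ 486 kip·ft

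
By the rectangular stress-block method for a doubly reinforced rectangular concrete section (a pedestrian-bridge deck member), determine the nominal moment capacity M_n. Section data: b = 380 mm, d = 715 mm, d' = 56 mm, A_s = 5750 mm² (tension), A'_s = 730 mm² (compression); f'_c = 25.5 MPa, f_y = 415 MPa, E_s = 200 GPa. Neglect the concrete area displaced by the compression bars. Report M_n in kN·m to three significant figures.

M_n ≈ 1430 kN·m

Assume both tension and compression steel yield.
Net tension couple steel: A_s − A'_s = 5020 mm².
a = (A_s − A'_s) f_y / (0.85 f'_c b) = 2083300/(0.85 × 25.5 × 380) = 252.94 mm.
c = a/β₁ = 252.94/0.85 = 297.58 mm; ε'_s = 0.003(c − d')/c = 0.0024 ≥ f_y/E_s = 0.0021, so compression steel does yield.
M_n = (A_s − A'_s) f_y (d − a/2) + A'_s f_y (d − d') = [2083300 × (715 − 126.47) + 302950 × (715 − 56)] × 10⁻⁶ = 1226.08 + 199.64 = 1425.72 kN·m.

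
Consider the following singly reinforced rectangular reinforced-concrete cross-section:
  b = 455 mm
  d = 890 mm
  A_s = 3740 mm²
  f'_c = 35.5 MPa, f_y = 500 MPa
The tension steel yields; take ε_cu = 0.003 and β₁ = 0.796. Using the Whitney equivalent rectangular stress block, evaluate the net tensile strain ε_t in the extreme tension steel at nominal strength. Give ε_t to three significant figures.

a = A_s f_y/(0.85 f'_c b) = 136.20 mm.
β₁ = 0.796, so c = a/β₁ = 136.20/0.796 = 171.11 mm.
From the linear strain diagram with ε_cu = 0.003: ε_t = 0.003 (d − c)/c = 0.003 × (890 − 171.11)/171.11 = 0.0126.
Since ε_t ≥ 0.005, the section is tension-controlled.

ε_t ≈ 0.0126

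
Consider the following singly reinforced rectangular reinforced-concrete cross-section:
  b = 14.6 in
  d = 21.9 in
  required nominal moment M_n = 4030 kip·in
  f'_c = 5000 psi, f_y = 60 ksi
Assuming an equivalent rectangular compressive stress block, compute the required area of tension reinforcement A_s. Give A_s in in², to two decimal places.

A_s ≈ 3.31 in²

From M_n = 0.85 f'_c a b (d − a/2):
a = d − √(d² − 2M_n/(0.85 f'_c b)) = 21.9 − √(21.9² − 2 × 4030/(0.85 × 5 × 14.6)) = 3.199 in.
A_s = 0.85 f'_c a b / f_y = 0.85 × 5 × 3.199 × 14.6 / 60 = 3.308 in².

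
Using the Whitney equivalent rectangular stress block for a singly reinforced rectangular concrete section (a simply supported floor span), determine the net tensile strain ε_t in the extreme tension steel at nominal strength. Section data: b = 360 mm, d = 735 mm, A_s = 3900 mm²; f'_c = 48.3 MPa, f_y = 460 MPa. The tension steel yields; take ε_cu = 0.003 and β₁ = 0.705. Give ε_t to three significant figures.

ε_t ≈ 0.00981

a = A_s f_y/(0.85 f'_c b) = 121.38 mm.
β₁ = 0.705, so c = a/β₁ = 121.38/0.705 = 172.17 mm.
From the linear strain diagram with ε_cu = 0.003: ε_t = 0.003 (d − c)/c = 0.003 × (735 − 172.17)/172.17 = 0.00981.
Since ε_t ≥ 0.005, the section is tension-controlled.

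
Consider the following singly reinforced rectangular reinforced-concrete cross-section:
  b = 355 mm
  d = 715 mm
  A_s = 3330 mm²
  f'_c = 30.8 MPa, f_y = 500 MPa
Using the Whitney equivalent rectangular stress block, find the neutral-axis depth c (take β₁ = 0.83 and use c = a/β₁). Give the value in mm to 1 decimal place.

c ≈ 215.8 mm

T = A_s f_y = 3330 × 500 = 1665000 N = 1665 kN.
Setting C = 0.85 f'_c a b equal to T: a = 1665000/(0.85 × 30.8 × 355) = 179.150 mm.
With β₁ = 0.83, c = a/β₁ = 179.150/0.83 = 215.8 mm.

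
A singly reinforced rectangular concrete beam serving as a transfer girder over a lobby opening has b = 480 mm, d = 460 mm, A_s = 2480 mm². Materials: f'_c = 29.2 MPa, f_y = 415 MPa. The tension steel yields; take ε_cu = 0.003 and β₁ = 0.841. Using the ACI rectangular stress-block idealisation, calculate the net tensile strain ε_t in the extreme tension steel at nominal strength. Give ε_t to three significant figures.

ε_t ≈ 0.0104

a = A_s f_y/(0.85 f'_c b) = 86.39 mm.
β₁ = 0.841, so c = a/β₁ = 86.39/0.841 = 102.72 mm.
From the linear strain diagram with ε_cu = 0.003: ε_t = 0.003 (d − c)/c = 0.003 × (460 − 102.72)/102.72 = 0.0104.
Since ε_t ≥ 0.005, the section is tension-controlled.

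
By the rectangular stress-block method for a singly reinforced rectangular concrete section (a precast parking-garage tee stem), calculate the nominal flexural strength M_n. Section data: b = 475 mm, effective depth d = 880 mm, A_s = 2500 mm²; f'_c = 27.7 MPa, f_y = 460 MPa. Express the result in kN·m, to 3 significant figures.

M_n ≈ 953 kN·m

T = A_s f_y = 2500 × 460 = 1150000 N = 1150 kN.
From C = T: a = T/(0.85 f'_c b) = 1150000/(0.85 × 27.7 × 475) = 102.83 mm.
M_n = T(d − a/2) = 1150 kN × (880 − 51.415) mm = 952.87 kN·m.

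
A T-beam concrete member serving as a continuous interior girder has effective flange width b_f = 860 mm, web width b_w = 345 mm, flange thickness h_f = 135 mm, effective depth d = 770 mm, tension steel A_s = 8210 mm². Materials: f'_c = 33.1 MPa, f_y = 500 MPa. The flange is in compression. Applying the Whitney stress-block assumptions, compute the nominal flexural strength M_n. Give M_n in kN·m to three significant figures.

M_n ≈ 2790 kN·m

Tension: T = A_s f_y = 8210 × 500 = 4105000 N.
Try a within the flange: a = T/(0.85 f'_c b_f) = 4105000/(0.85 × 33.1 × 860) = 169.66 mm.
a = 169.66 > h_f = 135 mm: the block extends into the web. Split into flange-overhang and web parts.
C_f = 0.85 f'_c (b_f − b_w) h_f = 0.85 × 33.1 × (860 − 345) × 135 = 1956086 N.
Remaining web compression depth: a_w = (T − C_f)/(0.85 f'_c b_w) = (4105000 − 1956086)/(0.85 × 33.1 × 345) = 221.39 mm.
M_n = C_f(d − h_f/2) + (T − C_f)(d − a_w/2) = 1956086 × (770 − 67.5) + 2148914 × (770 − 110.695) = 1374.15 + 1416.79 = 2790.94 × 10⁶ N·mm.
M_n = 2790.94 kN·m.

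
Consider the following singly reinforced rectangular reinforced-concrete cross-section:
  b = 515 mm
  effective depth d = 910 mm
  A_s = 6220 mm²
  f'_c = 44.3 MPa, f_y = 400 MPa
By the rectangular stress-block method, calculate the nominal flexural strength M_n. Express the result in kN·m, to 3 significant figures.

T = A_s f_y = 6220 × 400 = 2488000 N = 2488 kN.
From C = T: a = T/(0.85 f'_c b) = 2488000/(0.85 × 44.3 × 515) = 128.30 mm.
M_n = T(d − a/2) = 2488 kN × (910 − 64.15) mm = 2104.47 kN·m.

M_n ≈ 2100 kN·m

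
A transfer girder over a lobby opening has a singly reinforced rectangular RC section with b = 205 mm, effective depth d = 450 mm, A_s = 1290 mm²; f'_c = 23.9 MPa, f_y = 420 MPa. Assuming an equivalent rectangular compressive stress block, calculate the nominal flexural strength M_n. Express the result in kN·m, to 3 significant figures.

T = A_s f_y = 1290 × 420 = 541800 N = 541.8 kN.
From C = T: a = T/(0.85 f'_c b) = 541800/(0.85 × 23.9 × 205) = 130.10 mm.
M_n = T(d − a/2) = 541.8 kN × (450 − 65.05) mm = 208.57 kN·m.

M_n ≈ 209 kN·m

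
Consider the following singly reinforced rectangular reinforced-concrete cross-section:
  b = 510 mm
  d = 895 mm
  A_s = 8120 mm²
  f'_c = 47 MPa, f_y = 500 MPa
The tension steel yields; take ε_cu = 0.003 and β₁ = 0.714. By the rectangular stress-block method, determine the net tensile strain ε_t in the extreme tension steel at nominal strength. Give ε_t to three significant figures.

a = A_s f_y/(0.85 f'_c b) = 199.27 mm.
β₁ = 0.714, so c = a/β₁ = 199.27/0.714 = 279.09 mm.
From the linear strain diagram with ε_cu = 0.003: ε_t = 0.003 (d − c)/c = 0.003 × (895 − 279.09)/279.09 = 0.00662.
Since ε_t ≥ 0.005, the section is tension-controlled.

ε_t ≈ 0.00662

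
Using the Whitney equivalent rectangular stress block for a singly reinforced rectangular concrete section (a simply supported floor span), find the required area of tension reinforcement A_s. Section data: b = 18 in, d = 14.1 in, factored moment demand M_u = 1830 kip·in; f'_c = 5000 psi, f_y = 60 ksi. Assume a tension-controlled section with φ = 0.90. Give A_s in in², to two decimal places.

M_n = M_u/φ = 1830/0.90 = 2033.33 kip·in.
From M_n = 0.85 f'_c a b (d − a/2):
a = d − √(d² − 2M_n/(0.85 f'_c b)) = 14.1 − √(14.1² − 2 × 2033.33/(0.85 × 5 × 18)) = 2.031 in.
A_s = 0.85 f'_c a b / f_y = 0.85 × 5 × 2.031 × 18 / 60 = 2.590 in².

A_s ≈ 2.59 in²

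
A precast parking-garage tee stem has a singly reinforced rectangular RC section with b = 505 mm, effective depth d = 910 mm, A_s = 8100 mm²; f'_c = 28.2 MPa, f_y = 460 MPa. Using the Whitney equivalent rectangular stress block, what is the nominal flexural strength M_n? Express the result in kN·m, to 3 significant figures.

M_n ≈ 2820 kN·m

T = A_s f_y = 8100 × 460 = 3726000 N = 3726 kN.
From C = T: a = T/(0.85 f'_c b) = 3726000/(0.85 × 28.2 × 505) = 307.81 mm.
M_n = T(d − a/2) = 3726 kN × (910 − 153.905) mm = 2817.21 kN·m.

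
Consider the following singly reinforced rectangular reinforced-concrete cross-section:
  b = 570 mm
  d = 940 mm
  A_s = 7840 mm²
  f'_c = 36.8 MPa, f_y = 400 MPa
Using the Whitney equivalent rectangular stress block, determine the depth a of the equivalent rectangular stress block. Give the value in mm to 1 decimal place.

T = A_s f_y = 7840 × 400 = 3136000 N = 3136 kN.
Setting C = 0.85 f'_c a b equal to T: a = 3136000/(0.85 × 36.8 × 570) = 175.9 mm.

a ≈ 175.9 mm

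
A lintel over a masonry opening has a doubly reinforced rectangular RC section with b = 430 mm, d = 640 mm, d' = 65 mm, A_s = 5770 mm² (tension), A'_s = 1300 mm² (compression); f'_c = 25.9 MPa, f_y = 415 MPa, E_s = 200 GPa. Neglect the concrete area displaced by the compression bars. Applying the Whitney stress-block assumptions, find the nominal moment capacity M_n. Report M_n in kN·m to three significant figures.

Assume both tension and compression steel yield.
Net tension couple steel: A_s − A'_s = 4470 mm².
a = (A_s − A'_s) f_y / (0.85 f'_c b) = 1855050/(0.85 × 25.9 × 430) = 195.96 mm.
c = a/β₁ = 195.96/0.85 = 230.54 mm; ε'_s = 0.003(c − d')/c = 0.0022 ≥ f_y/E_s = 0.0021, so compression steel does yield.
M_n = (A_s − A'_s) f_y (d − a/2) + A'_s f_y (d − d') = [1855050 × (640 − 97.98) + 539500 × (640 − 65)] × 10⁻⁶ = 1005.47 + 310.21 = 1315.68 kN·m.

M_n ≈ 1320 kN·m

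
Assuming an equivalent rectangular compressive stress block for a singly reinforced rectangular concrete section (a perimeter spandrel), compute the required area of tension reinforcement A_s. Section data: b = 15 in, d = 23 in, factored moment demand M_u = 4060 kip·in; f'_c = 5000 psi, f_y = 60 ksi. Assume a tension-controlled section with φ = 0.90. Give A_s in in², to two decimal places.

M_n = M_u/φ = 4060/0.90 = 4511.11 kip·in.
From M_n = 0.85 f'_c a b (d − a/2):
a = d − √(d² − 2M_n/(0.85 f'_c b)) = 23 − √(23² − 2 × 4511.11/(0.85 × 5 × 15)) = 3.316 in.
A_s = 0.85 f'_c a b / f_y = 0.85 × 5 × 3.316 × 15 / 60 = 3.523 in².

A_s ≈ 3.52 in²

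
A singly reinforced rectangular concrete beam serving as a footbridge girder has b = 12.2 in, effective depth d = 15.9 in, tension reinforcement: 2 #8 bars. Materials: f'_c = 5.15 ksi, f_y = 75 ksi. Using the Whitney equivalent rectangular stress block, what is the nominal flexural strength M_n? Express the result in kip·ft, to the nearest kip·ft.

M_n ≈ 146 kip·ft

A_s = 2 × 0.79 = 1.58 in².
T = A_s f_y = 1.58 × 75 = 118.5 kips.
a = T/(0.85 f'_c b) = 118.5/(0.85 × 5.15 × 12.2) = 2.219 in.
M_n = T(d − a/2) = 118.5 × (15.9 − 1.1095) = 1752.7 kip·in = 1752.7/12 = 146.06 kip·ft.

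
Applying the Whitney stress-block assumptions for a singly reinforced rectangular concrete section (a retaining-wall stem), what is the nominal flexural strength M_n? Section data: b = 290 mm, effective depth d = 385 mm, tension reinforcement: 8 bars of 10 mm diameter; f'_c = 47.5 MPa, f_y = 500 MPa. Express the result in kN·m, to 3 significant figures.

A_s = 8 × 78.5 = 628 mm².
T = A_s f_y = 628 × 500 = 314000 N = 314 kN.
From C = T: a = T/(0.85 f'_c b) = 314000/(0.85 × 47.5 × 290) = 26.82 mm.
M_n = T(d − a/2) = 314 kN × (385 − 13.41) mm = 116.68 kN·m.

M_n ≈ 117 kN·m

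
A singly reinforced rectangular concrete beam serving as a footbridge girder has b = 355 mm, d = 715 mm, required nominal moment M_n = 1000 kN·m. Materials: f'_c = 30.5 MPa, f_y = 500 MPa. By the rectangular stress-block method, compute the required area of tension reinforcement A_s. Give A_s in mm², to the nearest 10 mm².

With M_n = 0.85 f'_c a b (d − a/2), solve the quadratic for a:
a = d − √(d² − 2M_n/(0.85 f'_c b)) = 715 − √(715² − 2 × 1000×10⁶/(0.85 × 30.5 × 355)) = 172.86 mm.
A_s = 0.85 f'_c a b / f_y = 0.85 × 30.5 × 172.86 × 355 / 500 = 3181.8 mm².

A_s ≈ 3180 mm²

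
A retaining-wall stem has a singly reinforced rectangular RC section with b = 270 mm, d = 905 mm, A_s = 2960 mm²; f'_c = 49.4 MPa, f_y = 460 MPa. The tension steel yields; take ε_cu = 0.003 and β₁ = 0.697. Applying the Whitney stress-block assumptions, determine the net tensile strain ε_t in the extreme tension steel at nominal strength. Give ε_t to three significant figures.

a = A_s f_y/(0.85 f'_c b) = 120.10 mm.
β₁ = 0.697, so c = a/β₁ = 120.10/0.697 = 172.31 mm.
From the linear strain diagram with ε_cu = 0.003: ε_t = 0.003 (d − c)/c = 0.003 × (905 − 172.31)/172.31 = 0.0128.
Since ε_t ≥ 0.005, the section is tension-controlled.

ε_t ≈ 0.0128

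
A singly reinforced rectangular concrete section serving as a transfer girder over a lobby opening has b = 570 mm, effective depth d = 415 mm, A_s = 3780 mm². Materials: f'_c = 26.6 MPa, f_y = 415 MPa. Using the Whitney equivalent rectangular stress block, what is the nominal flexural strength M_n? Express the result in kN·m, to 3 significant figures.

M_n ≈ 556 kN·m

T = A_s f_y = 3780 × 415 = 1568700 N = 1568.7 kN.
From C = T: a = T/(0.85 f'_c b) = 1568700/(0.85 × 26.6 × 570) = 121.72 mm.
M_n = T(d − a/2) = 1568.7 kN × (415 − 60.86) mm = 555.54 kN·m.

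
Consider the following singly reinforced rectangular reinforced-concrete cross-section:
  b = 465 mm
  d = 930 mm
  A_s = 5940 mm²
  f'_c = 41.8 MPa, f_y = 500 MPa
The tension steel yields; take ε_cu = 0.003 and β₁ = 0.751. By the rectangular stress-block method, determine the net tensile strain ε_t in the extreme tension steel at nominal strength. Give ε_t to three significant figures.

ε_t ≈ 0.00866

a = A_s f_y/(0.85 f'_c b) = 179.77 mm.
β₁ = 0.751, so c = a/β₁ = 179.77/0.751 = 239.37 mm.
From the linear strain diagram with ε_cu = 0.003: ε_t = 0.003 (d − c)/c = 0.003 × (930 − 239.37)/239.37 = 0.00866.
Since ε_t ≥ 0.005, the section is tension-controlled.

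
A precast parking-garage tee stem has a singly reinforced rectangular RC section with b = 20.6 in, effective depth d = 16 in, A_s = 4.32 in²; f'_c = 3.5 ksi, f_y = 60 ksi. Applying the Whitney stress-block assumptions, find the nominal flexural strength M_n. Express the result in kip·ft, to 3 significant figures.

T = A_s f_y = 4.32 × 60 = 259.2 kips.
a = T/(0.85 f'_c b) = 259.2/(0.85 × 3.5 × 20.6) = 4.229 in.
M_n = T(d − a/2) = 259.2 × (16 − 2.1145) = 3599.1 kip·in = 3599.1/12 = 299.93 kip·ft.

M_n ≈ 300 kip·ft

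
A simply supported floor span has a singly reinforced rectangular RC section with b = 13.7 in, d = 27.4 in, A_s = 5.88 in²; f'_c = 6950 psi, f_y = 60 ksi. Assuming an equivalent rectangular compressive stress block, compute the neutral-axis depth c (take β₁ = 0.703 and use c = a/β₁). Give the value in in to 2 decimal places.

c ≈ 6.20 in

T = A_s f_y = 5.88 × 60 = 352.8 kips.
a = T/(0.85 f'_c b) = 352.8/(0.85 × 6.95 × 13.7) = 4.3592 in.
With β₁ = 0.703, c = a/β₁ = 4.3592/0.703 = 6.20 in.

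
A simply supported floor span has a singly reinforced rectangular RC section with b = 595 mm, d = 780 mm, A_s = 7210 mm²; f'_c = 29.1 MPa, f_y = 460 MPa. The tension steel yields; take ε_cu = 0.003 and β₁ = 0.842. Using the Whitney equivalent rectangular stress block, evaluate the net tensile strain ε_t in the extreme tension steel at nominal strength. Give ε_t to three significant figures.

a = A_s f_y/(0.85 f'_c b) = 225.35 mm.
β₁ = 0.842, so c = a/β₁ = 225.35/0.842 = 267.64 mm.
From the linear strain diagram with ε_cu = 0.003: ε_t = 0.003 (d − c)/c = 0.003 × (780 − 267.64)/267.64 = 0.00574.
Since ε_t ≥ 0.005, the section is tension-controlled.

ε_t ≈ 0.00574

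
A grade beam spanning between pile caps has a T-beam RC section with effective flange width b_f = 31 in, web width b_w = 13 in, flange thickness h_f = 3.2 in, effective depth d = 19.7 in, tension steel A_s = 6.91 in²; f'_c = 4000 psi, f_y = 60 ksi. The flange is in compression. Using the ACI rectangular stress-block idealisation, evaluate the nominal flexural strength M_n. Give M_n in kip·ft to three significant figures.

M_n ≈ 609 kip·ft

Tension: T = A_s f_y = 6.91 × 60 = 414.6 kips.
Try a within the flange: a = T/(0.85 f'_c b_f) = 414.6/(0.85 × 4 × 31) = 3.934 in.
a = 3.934 > h_f = 3.2 in: the block extends into the web. Split into flange-overhang and web parts.
C_f = 0.85 f'_c (b_f − b_w) h_f = 0.85 × 4 × (31 − 13) × 3.2 = 195.8 kips.
Remaining web compression depth: a_w = (T − C_f)/(0.85 f'_c b_w) = (414.6 − 195.8)/(0.85 × 4 × 13) = 4.950 in.
M_n = C_f(d − h_f/2) + (T − C_f)(d − a_w/2) = 195.8 × (19.7 − 1.6) + 218.8 × (19.7 − 2.475) = 3544.0 + 3768.8 = 7312.8 kip·in.
M_n = 7312.8/12 = 609.40 kip·ft.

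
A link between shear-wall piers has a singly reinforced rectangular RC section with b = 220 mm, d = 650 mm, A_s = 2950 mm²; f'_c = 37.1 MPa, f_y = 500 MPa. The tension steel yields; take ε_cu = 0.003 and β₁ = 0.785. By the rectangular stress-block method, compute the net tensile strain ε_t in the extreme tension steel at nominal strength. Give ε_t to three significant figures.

ε_t ≈ 0.00420

a = A_s f_y/(0.85 f'_c b) = 212.61 mm.
β₁ = 0.785, so c = a/β₁ = 212.61/0.785 = 270.84 mm.
From the linear strain diagram with ε_cu = 0.003: ε_t = 0.003 (d − c)/c = 0.003 × (650 − 270.84)/270.84 = 0.00420.
ε_t is between 0.004 and 0.005 — transition zone.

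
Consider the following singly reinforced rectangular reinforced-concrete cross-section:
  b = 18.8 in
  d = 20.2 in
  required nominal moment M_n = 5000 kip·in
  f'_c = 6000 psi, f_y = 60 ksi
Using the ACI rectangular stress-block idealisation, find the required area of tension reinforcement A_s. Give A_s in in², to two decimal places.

From M_n = 0.85 f'_c a b (d − a/2):
a = d − √(d² − 2M_n/(0.85 f'_c b)) = 20.2 − √(20.2² − 2 × 5000/(0.85 × 6 × 18.8)) = 2.772 in.
A_s = 0.85 f'_c a b / f_y = 0.85 × 6 × 2.772 × 18.8 / 60 = 4.430 in².

A_s ≈ 4.43 in²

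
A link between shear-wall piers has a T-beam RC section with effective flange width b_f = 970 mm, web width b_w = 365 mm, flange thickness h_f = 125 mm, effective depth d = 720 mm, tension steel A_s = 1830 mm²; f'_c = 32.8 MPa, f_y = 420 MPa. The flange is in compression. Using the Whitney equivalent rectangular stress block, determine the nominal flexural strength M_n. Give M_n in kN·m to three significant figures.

M_n ≈ 542 kN·m

Tension: T = A_s f_y = 1830 × 420 = 768600 N.
Try a within the flange: a = T/(0.85 f'_c b_f) = 768600/(0.85 × 32.8 × 970) = 28.42 mm.
Since a = 28.42 ≤ h_f = 125 mm, the stress block lies entirely in the flange; analyse as a rectangular beam of width b_f.
M_n = T(d − a/2) = 768600 × (720 − 14.21) = 542.47 × 10⁶ N·mm.
M_n = 542.47 kN·m.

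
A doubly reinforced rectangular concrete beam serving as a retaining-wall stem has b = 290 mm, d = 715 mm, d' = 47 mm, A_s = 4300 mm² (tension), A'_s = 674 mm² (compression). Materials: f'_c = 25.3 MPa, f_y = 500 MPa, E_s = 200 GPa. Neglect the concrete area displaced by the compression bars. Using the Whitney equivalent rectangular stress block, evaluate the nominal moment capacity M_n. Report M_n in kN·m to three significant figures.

Assume both tension and compression steel yield.
Net tension couple steel: A_s − A'_s = 3626 mm².
a = (A_s − A'_s) f_y / (0.85 f'_c b) = 1813000/(0.85 × 25.3 × 290) = 290.71 mm.
c = a/β₁ = 290.71/0.85 = 342.01 mm; ε'_s = 0.003(c − d')/c = 0.0026 ≥ f_y/E_s = 0.0025, so compression steel does yield.
M_n = (A_s − A'_s) f_y (d − a/2) + A'_s f_y (d − d') = [1813000 × (715 − 145.355) + 337000 × (715 − 47)] × 10⁻⁶ = 1032.77 + 225.12 = 1257.89 kN·m.

M_n ≈ 1260 kN·m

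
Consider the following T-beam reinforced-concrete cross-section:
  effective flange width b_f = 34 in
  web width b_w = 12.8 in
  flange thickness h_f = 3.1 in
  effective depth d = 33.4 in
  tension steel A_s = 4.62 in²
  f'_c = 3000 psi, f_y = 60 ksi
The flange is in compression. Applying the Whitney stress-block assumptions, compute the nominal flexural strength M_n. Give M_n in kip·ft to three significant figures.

Tension: T = A_s f_y = 4.62 × 60 = 277.2 kips.
Try a within the flange: a = T/(0.85 f'_c b_f) = 277.2/(0.85 × 3 × 34) = 3.197 in.
a = 3.197 > h_f = 3.1 in: the block extends into the web. Split into flange-overhang and web parts.
C_f = 0.85 f'_c (b_f − b_w) h_f = 0.85 × 3 × (34 − 12.8) × 3.1 = 167.6 kips.
Remaining web compression depth: a_w = (T − C_f)/(0.85 f'_c b_w) = (277.2 − 167.6)/(0.85 × 3 × 12.8) = 3.358 in.
M_n = C_f(d − h_f/2) + (T − C_f)(d − a_w/2) = 167.6 × (33.4 − 1.55) + 109.6 × (33.4 − 1.679) = 5338.1 + 3476.6 = 8814.7 kip·in.
M_n = 8814.7/12 = 734.56 kip·ft.

M_n ≈ 735 kip·ft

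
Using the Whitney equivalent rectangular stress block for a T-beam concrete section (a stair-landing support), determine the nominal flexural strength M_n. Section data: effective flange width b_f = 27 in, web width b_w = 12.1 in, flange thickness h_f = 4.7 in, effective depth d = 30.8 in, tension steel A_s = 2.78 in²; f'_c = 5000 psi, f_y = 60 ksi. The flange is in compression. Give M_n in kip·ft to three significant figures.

M_n ≈ 418 kip·ft

Tension: T = A_s f_y = 2.78 × 60 = 166.8 kips.
Try a within the flange: a = T/(0.85 f'_c b_f) = 166.8/(0.85 × 5 × 27) = 1.454 in.
Since a = 1.454 ≤ h_f = 4.7 in, the stress block lies entirely in the flange; analyse as a rectangular beam of width b_f.
M_n = T(d − a/2) = 166.8 × (30.8 − 0.727) = 5016.2 kip·in.
M_n = 5016.2/12 = 418.02 kip·ft.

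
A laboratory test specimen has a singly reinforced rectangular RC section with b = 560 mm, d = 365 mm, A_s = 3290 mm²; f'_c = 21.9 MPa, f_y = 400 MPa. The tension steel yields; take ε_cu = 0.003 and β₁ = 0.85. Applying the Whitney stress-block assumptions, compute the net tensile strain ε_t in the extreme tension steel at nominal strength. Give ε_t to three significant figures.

ε_t ≈ 0.00437

a = A_s f_y/(0.85 f'_c b) = 126.24 mm.
β₁ = 0.85, so c = a/β₁ = 126.24/0.85 = 148.52 mm.
From the linear strain diagram with ε_cu = 0.003: ε_t = 0.003 (d − c)/c = 0.003 × (365 − 148.52)/148.52 = 0.00437.
ε_t is between 0.004 and 0.005 — transition zone.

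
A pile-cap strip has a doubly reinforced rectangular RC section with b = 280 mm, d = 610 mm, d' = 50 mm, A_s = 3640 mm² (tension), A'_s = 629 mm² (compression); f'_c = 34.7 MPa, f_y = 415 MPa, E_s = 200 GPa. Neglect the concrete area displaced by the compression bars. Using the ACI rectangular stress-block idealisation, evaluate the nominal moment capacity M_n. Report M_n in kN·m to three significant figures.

M_n ≈ 814 kN·m

Assume both tension and compression steel yield.
Net tension couple steel: A_s − A'_s = 3011 mm².
a = (A_s − A'_s) f_y / (0.85 f'_c b) = 1249565/(0.85 × 34.7 × 280) = 151.30 mm.
c = a/β₁ = 151.30/0.802 = 188.65 mm; ε'_s = 0.003(c − d')/c = 0.0022 ≥ f_y/E_s = 0.0021, so compression steel does yield.
M_n = (A_s − A'_s) f_y (d − a/2) + A'_s f_y (d − d') = [1249565 × (610 − 75.65) + 261035 × (610 − 50)] × 10⁻⁶ = 667.71 + 146.18 = 813.89 kN·m.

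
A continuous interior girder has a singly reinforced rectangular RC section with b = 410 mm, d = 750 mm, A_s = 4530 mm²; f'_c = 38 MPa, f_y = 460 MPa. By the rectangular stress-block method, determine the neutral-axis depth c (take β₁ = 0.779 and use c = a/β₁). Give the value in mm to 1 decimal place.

c ≈ 202.0 mm

T = A_s f_y = 4530 × 460 = 2083800 N = 2083.8 kN.
Setting C = 0.85 f'_c a b equal to T: a = 2083800/(0.85 × 38 × 410) = 157.351 mm.
With β₁ = 0.779, c = a/β₁ = 157.351/0.779 = 202.0 mm.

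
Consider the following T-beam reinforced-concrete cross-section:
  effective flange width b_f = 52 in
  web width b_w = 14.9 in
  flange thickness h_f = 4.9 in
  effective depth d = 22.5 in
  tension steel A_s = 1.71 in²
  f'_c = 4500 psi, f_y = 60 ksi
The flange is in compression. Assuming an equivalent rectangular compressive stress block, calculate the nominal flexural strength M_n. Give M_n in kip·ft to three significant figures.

M_n ≈ 190 kip·ft

Tension: T = A_s f_y = 1.71 × 60 = 102.6 kips.
Try a within the flange: a = T/(0.85 f'_c b_f) = 102.6/(0.85 × 4.5 × 52) = 0.516 in.
Since a = 0.516 ≤ h_f = 4.9 in, the stress block lies entirely in the flange; analyse as a rectangular beam of width b_f.
M_n = T(d − a/2) = 102.6 × (22.5 − 0.258) = 2282.0 kip·in.
M_n = 2282.0/12 = 190.17 kip·ft.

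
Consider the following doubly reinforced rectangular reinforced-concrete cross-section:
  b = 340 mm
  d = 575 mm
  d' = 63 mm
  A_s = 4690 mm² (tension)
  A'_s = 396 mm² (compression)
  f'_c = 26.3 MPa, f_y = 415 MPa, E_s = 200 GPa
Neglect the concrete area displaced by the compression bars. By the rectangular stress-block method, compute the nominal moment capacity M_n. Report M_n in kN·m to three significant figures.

Assume both tension and compression steel yield.
Net tension couple steel: A_s − A'_s = 4294 mm².
a = (A_s − A'_s) f_y / (0.85 f'_c b) = 1782010/(0.85 × 26.3 × 340) = 234.45 mm.
c = a/β₁ = 234.45/0.85 = 275.82 mm; ε'_s = 0.003(c − d')/c = 0.0023 ≥ f_y/E_s = 0.0021, so compression steel does yield.
M_n = (A_s − A'_s) f_y (d − a/2) + A'_s f_y (d − d') = [1782010 × (575 − 117.225) + 164340 × (575 − 63)] × 10⁻⁶ = 815.76 + 84.14 = 899.90 kN·m.

M_n ≈ 900 kN·m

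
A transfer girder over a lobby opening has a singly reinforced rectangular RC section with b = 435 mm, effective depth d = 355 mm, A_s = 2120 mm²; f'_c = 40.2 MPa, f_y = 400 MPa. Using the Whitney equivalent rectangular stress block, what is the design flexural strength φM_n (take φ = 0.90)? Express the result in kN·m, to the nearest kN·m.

φM_n ≈ 249 kN·m

T = A_s f_y = 2120 × 400 = 848000 N = 848 kN.
From C = T: a = T/(0.85 f'_c b) = 848000/(0.85 × 40.2 × 435) = 57.05 mm.
M_n = T(d − a/2) = 848 kN × (355 − 28.525) mm = 276.85 kN·m.
φM_n = 0.90 × 276.85 = 249.17 kN·m.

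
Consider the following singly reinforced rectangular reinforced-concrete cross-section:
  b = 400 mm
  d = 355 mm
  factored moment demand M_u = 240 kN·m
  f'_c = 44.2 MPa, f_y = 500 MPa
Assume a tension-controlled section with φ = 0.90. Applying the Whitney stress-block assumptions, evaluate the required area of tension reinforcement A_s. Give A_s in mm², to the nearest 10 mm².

A_s ≈ 1630 mm²

M_n = M_u/φ = 240/0.90 = 266.667 kN·m.
With M_n = 0.85 f'_c a b (d − a/2), solve the quadratic for a:
a = d − √(d² − 2M_n/(0.85 f'_c b)) = 355 − √(355² − 2 × 266.667×10⁶/(0.85 × 44.2 × 400)) = 54.11 mm.
A_s = 0.85 f'_c a b / f_y = 0.85 × 44.2 × 54.11 × 400 / 500 = 1626.3 mm².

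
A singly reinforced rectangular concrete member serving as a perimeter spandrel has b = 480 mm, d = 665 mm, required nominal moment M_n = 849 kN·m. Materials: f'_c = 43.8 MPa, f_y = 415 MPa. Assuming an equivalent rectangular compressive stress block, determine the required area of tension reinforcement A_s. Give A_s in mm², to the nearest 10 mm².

With M_n = 0.85 f'_c a b (d − a/2), solve the quadratic for a:
a = d − √(d² − 2M_n/(0.85 f'_c b)) = 665 − √(665² − 2 × 849×10⁶/(0.85 × 43.8 × 480)) = 75.76 mm.
A_s = 0.85 f'_c a b / f_y = 0.85 × 43.8 × 75.76 × 480 / 415 = 3262.3 mm².

A_s ≈ 3260 mm²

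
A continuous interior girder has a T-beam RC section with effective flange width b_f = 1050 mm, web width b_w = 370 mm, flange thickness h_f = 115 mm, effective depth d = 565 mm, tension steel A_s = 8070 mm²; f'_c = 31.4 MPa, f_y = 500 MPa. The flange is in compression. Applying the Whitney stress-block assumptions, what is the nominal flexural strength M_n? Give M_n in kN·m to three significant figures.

Tension: T = A_s f_y = 8070 × 500 = 4035000 N.
Try a within the flange: a = T/(0.85 f'_c b_f) = 4035000/(0.85 × 31.4 × 1050) = 143.98 mm.
a = 143.98 > h_f = 115 mm: the block extends into the web. Split into flange-overhang and web parts.
C_f = 0.85 f'_c (b_f − b_w) h_f = 0.85 × 31.4 × (1050 − 370) × 115 = 2087158 N.
Remaining web compression depth: a_w = (T − C_f)/(0.85 f'_c b_w) = (4035000 − 2087158)/(0.85 × 31.4 × 370) = 197.24 mm.
M_n = C_f(d − h_f/2) + (T − C_f)(d − a_w/2) = 2087158 × (565 − 57.5) + 1947842 × (565 − 98.62) = 1059.23 + 908.43 = 1967.66 × 10⁶ N·mm.
M_n = 1967.66 kN·m.

M_n ≈ 1970 kN·m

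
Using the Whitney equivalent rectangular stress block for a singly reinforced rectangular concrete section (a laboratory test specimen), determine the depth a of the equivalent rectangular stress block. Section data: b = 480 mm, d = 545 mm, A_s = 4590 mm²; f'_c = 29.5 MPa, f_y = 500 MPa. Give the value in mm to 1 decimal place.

a ≈ 190.7 mm

T = A_s f_y = 4590 × 500 = 2295000 N = 2295 kN.
Setting C = 0.85 f'_c a b equal to T: a = 2295000/(0.85 × 29.5 × 480) = 190.7 mm.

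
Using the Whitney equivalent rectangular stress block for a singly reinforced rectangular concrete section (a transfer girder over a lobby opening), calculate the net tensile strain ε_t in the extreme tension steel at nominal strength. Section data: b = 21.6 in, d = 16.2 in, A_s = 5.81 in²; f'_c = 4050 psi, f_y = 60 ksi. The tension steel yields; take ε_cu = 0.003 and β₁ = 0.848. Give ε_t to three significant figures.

a = A_s f_y/(0.85 f'_c b) = 4.688 in.
β₁ = 0.848, so c = a/β₁ = 4.688/0.848 = 5.528 in.
From the linear strain diagram with ε_cu = 0.003: ε_t = 0.003 (d − c)/c = 0.003 × (16.2 − 5.528)/5.528 = 0.00579.
Since ε_t ≥ 0.005, the section is tension-controlled.

ε_t ≈ 0.00579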